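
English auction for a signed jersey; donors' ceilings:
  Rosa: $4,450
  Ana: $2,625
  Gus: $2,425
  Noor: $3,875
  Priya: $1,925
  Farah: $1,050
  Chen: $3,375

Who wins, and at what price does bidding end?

Rosa wins at $3,875

Sorting limits: 4,450 (Rosa) > 3,875 (Noor) > 3,375 (Chen) > 2,625 (Ana) > 2,425 (Gus) > 1,925 (Priya) > …
Once the price passes $3,875, only Rosa is left; the hammer falls at Noor's limit of $3,875.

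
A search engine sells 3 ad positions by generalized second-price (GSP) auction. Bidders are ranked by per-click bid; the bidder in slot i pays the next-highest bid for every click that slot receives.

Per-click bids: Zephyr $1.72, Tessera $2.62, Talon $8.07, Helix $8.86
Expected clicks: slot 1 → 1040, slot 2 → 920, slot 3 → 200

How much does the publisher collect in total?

Total revenue: $11147.20

Per-click bids in order: $8.86 (Helix) > $8.07 (Talon) > $2.62 (Tessera) > $1.72 (Zephyr)
Slot 1: Helix pays $8.07 × 1040 = $8392.80
Slot 2: Talon pays $2.62 × 920 = $2410.40
Slot 3: Tessera pays $1.72 × 200 = $344.00
Total = $11147.20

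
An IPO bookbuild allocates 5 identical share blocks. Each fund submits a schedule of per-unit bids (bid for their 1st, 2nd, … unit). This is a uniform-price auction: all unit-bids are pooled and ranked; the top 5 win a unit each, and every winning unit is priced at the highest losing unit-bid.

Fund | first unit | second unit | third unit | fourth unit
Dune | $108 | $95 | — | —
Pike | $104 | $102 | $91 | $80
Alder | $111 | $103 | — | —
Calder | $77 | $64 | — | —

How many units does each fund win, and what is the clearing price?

Alder 2, Dune 1, Pike 2; clearing price $95

Pooled unit-bids ranked (top 5): 111 (Alder-1), 108 (Dune-1), 104 (Pike-1), 103 (Alder-2), 102 (Pike-2)
The (k+1)-th unit-bid is $95.
Allocation: Alder 2, Dune 1, Pike 2.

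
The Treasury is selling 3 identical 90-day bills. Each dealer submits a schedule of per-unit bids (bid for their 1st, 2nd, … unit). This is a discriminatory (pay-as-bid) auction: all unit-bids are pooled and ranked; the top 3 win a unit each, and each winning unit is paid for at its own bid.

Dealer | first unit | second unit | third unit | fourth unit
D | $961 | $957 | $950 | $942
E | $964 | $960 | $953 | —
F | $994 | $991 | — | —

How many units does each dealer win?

Pooled unit-bids ranked (top 3): 994 (F-1), 991 (F-2), 964 (E-1)
Next rejected bid: $961 (not a price — pay-as-bid).
Allocation: E 1, F 2.

E 1, F 2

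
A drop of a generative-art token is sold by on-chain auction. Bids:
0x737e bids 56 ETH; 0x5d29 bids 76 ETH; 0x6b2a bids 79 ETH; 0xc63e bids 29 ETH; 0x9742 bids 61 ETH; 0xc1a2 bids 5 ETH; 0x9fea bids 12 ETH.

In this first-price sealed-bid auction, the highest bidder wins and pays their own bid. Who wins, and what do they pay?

0x6b2a pays 79 ETH

First-price sealed-bid auction: the highest bidder wins and pays their own bid.
Bids in order: 79 (0x6b2a) > 76 (0x5d29) > 61 (0x9742) > 56 (0x737e) > 29 (0xc63e) > 12 (0x9fea) > …
0x6b2a has the highest bid and pays exactly that: 79 ETH.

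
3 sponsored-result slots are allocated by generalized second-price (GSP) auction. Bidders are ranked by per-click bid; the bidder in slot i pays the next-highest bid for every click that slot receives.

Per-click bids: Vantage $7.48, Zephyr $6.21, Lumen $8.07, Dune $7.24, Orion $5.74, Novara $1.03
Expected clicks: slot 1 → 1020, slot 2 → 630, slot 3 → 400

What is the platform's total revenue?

Ranked by bid: $8.07 (Lumen) > $7.48 (Vantage) > $7.24 (Dune) > $6.21 (Zephyr) > …
Slot 1: Lumen pays $7.48 × 1020 = $7629.60
Slot 2: Vantage pays $7.24 × 630 = $4561.20
Slot 3: Dune pays $6.21 × 400 = $2484.00
Total = $14674.80

Total revenue: $14674.80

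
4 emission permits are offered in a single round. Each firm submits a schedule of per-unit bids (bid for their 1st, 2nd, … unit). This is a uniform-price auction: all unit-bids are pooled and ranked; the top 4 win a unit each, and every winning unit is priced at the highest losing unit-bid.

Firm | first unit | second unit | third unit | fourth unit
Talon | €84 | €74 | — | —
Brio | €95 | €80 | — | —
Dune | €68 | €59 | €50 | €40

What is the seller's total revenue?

All unit-bids, highest first — top 4: 95 (Brio-1), 84 (Talon-1), 80 (Brio-2), 74 (Talon-2)
The (k+1)-th unit-bid is €68.
Allocation: Brio 2, Talon 2. Every unit priced at €68.
Revenue = 4 × 68 = €272.

Total revenue: €272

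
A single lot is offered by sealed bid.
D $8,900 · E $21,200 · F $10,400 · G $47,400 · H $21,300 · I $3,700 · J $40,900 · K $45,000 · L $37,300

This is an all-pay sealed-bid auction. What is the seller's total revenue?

Bids ranked: 47,400 (G) > 45,000 (K) > 40,900 (J) > 37,300 (L) > 21,300 (H) > 21,200 (E) > …
G wins with the top bid; all bids are sunk regardless.
Every bidder forfeits their bid regardless of winning.
Revenue = 8,900 + 21,200 + 10,400 + 47,400 + 21,300 + 3,700 + 40,900 + 45,000 + 37,300 = $236,100.

Total revenue: $236,100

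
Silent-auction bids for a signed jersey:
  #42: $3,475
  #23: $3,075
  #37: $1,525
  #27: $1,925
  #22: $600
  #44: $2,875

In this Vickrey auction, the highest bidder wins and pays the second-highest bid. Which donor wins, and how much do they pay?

#42 pays $3,075

Rule: the highest bidder wins and pays the second-highest bid.
Bids in order: 3,475 (#42) > 3,075 (#23) > 2,875 (#44) > 1,925 (#27) > 1,525 (#37) > 600 (#22)
Second-price: #42 pays #23's bid of $3,075.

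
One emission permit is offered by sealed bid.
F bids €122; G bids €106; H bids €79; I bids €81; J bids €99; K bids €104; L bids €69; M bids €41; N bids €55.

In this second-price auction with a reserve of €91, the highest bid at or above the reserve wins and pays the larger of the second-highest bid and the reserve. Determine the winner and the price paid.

Rule: the highest bid at or above the reserve wins and pays the larger of the second-highest bid and the reserve.
Bids in order: 122 (F) > 106 (G) > 104 (K) > 99 (J) > 81 (I) > 79 (H) > …
Highest eligible bid: F at €122.
max(second-highest €106, reserve €91) = €106; the reserve does not bind.

F pays €106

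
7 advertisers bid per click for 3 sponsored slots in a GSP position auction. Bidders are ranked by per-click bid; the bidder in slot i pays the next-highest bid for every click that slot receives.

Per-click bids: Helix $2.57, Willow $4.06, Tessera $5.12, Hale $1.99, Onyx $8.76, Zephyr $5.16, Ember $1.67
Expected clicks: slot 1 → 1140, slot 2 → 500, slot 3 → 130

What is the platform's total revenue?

Total revenue: $8970.20

Per-click bids in order: $8.76 (Onyx) > $5.16 (Zephyr) > $5.12 (Tessera) > $4.06 (Willow) > …
Slot 1: Onyx pays $5.16 × 1140 = $5882.40
Slot 2: Zephyr pays $5.12 × 500 = $2560.00
Slot 3: Tessera pays $4.06 × 130 = $527.80
Total = $8970.20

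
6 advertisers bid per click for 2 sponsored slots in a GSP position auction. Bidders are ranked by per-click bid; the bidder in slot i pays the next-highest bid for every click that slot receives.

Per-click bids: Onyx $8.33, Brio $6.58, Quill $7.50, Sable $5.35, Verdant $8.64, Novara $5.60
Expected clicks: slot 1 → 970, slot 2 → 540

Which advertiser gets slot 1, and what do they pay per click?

Ranked by bid: $8.64 (Verdant) > $8.33 (Onyx) > $7.50 (Quill) > …
Slot 1 goes to the first-ranked bidder, Verdant, who pays the next bid down: $8.33/click.

Verdant; $8.33 per click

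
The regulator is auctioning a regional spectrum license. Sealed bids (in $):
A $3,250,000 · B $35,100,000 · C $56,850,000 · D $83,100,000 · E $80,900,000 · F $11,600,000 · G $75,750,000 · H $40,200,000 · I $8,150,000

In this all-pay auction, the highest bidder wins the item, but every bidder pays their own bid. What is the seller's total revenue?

All-pay auction: the highest bidder wins the item, but every bidder pays their own bid.
Bids ranked: 83,100,000 (D) > 80,900,000 (E) > 75,750,000 (G) > 56,850,000 (C) > 40,200,000 (H) > 35,100,000 (B) > …
D wins with the top bid; all bids are sunk regardless.
Every bidder forfeits their bid regardless of winning.
Revenue = 3,250,000 + 35,100,000 + 56,850,000 + 83,100,000 + 80,900,000 + 11,600,000 + 75,750,000 + 40,200,000 + 8,150,000 = $394,900,000.

Total revenue: $394,900,000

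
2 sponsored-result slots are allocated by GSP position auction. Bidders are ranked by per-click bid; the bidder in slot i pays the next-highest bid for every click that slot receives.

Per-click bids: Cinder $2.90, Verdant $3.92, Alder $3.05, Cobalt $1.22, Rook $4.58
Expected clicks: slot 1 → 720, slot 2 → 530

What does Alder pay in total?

Alder pays $0.00

Sorting advertisers: $4.58 (Rook) > $3.92 (Verdant) > $3.05 (Alder) > …
Alder ranks below slot 2 → no slot, pays nothing.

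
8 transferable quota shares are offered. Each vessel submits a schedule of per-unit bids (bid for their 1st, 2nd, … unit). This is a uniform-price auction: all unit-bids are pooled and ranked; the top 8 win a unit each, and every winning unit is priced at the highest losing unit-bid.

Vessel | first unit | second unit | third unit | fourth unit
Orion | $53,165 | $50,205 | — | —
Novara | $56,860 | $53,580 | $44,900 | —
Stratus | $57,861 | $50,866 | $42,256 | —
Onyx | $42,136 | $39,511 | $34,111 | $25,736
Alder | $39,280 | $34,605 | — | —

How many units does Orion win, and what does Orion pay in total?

Orion: 2 units, pays $84,272

All unit-bids, highest first — top 8: 57,861 (Stratus-1), 56,860 (Novara-1), 53,580 (Novara-2), 53,165 (Orion-1), 50,866 (Stratus-2), 50,205 (Orion-2), 44,900 (Novara-3), 42,256 (Stratus-3)
Highest rejected unit-bid = $42,136.
Orion wins 2 unit(s) at $42,136 each.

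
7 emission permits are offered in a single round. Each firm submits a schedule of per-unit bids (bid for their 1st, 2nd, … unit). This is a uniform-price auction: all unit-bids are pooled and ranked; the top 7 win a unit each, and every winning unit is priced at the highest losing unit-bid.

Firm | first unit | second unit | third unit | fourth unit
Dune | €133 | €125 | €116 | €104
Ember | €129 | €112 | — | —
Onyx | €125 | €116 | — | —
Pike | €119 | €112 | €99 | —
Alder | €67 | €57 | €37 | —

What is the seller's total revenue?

Pooled unit-bids ranked (top 7): 133 (Dune-1), 129 (Ember-1), 125 (Dune-2), 125 (Onyx-1), 119 (Pike-1), 116 (Dune-3), 116 (Onyx-2)
The (k+1)-th unit-bid is €112.
Allocation: Dune 3, Ember 1, Onyx 2, Pike 1. Every unit priced at €112.
Revenue = 7 × 112 = €784.

Total revenue: €784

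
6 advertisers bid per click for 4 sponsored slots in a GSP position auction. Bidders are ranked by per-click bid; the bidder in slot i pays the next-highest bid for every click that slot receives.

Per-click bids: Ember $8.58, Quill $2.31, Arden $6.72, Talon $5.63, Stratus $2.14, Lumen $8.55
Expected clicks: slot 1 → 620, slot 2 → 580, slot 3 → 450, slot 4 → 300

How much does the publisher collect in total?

Total revenue: $12425.10

Per-click bids in order: $8.58 (Ember) > $8.55 (Lumen) > $6.72 (Arden) > $5.63 (Talon) > $2.31 (Quill) > …
Slot 1: Ember pays $8.55 × 620 = $5301.00
Slot 2: Lumen pays $6.72 × 580 = $3897.60
Slot 3: Arden pays $5.63 × 450 = $2533.50
Slot 4: Talon pays $2.31 × 300 = $693.00
Total = $12425.10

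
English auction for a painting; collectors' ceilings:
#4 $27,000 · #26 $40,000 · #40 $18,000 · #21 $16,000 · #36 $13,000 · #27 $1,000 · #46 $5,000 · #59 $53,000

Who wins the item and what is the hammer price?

Limits in order: 53,000 (#59) > 40,000 (#26) > 27,000 (#4) > 18,000 (#40) > 16,000 (#21) > 13,000 (#36) > …
Bidding ends when #26 exits at $40,000; #59 takes it.

#59 wins at $40,000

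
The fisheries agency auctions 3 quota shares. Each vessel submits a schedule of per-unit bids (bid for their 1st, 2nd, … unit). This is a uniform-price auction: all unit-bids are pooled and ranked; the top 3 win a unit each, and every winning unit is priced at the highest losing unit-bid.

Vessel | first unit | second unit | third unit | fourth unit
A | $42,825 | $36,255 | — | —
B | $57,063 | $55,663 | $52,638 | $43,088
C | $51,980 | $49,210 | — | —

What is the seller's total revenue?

Pooled unit-bids ranked (top 3): 57,063 (B-1), 55,663 (B-2), 52,638 (B-3)
First bid not allocated: $51,980.
Allocation: B 3. Every unit priced at $51,980.
Revenue = 3 × 51,980 = $155,940.

Total revenue: $155,940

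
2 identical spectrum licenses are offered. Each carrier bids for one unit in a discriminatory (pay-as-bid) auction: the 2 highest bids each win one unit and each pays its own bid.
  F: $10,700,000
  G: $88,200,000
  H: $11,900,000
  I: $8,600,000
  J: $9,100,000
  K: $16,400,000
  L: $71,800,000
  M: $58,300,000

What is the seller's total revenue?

Bids ranked high→low: 88,200,000 (G), 71,800,000 (L), 58,300,000 (M), 16,400,000 (K), …
The 2 highest are G, L.
Total revenue = 88,200,000 + 71,800,000 = $160,000,000.

Total revenue: $160,000,000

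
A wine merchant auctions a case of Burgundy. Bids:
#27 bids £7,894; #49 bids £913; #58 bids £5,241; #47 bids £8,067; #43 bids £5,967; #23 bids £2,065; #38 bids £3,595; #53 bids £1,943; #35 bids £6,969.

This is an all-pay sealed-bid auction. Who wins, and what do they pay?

#47 pays £8,067

Bids in order: 8,067 (#47) > 7,894 (#27) > 6,969 (#35) > 5,967 (#43) > 5,241 (#58) > 3,595 (#38) > …
#47 wins with the top bid; all bids are sunk regardless.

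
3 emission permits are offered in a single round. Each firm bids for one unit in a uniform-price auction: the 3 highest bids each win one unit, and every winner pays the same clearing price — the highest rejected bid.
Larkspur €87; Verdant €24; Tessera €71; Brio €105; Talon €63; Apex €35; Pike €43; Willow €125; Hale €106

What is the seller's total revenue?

Sorting: 125 (Willow), 106 (Hale), 105 (Brio), 87 (Larkspur), 71 (Tessera), …
Winners (3 units): Willow, Hale, Brio.
Highest unsuccessful bid: €87 → clearing price.
Total revenue = 3 × €87 = €261.

Total revenue: €261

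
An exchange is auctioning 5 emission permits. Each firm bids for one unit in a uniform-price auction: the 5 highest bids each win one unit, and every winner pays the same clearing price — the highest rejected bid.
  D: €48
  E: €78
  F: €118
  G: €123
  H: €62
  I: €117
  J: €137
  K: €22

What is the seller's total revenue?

Total revenue: €310

Bids ranked high→low: 137 (J), 123 (G), 118 (F), 117 (I), 78 (E), 62 (H), 48 (D), …
The 5 highest are J, G, F, I, E.
First losing bid is H's €62, which sets the uniform price.
Total revenue = 5 × €62 = €310.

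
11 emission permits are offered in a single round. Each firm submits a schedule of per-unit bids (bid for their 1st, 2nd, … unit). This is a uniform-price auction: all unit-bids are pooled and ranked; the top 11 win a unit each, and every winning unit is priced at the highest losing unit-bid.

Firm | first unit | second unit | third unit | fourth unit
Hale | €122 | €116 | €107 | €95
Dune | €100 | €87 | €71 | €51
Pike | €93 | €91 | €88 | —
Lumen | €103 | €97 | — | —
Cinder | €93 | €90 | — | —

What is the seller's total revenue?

Total revenue: €968

Merging the schedules and taking the best 11: 122 (Hale-1), 116 (Hale-2), 107 (Hale-3), 103 (Lumen-1), 100 (Dune-1), 97 (Lumen-2), 95 (Hale-4), 93 (Pike-1), 93 (Cinder-1), 91 (Pike-2), 90 (Cinder-2)
Highest rejected unit-bid = €88.
Allocation: Cinder 2, Dune 1, Hale 4, Lumen 2, Pike 2. Every unit priced at €88.
Revenue = 11 × 88 = €968.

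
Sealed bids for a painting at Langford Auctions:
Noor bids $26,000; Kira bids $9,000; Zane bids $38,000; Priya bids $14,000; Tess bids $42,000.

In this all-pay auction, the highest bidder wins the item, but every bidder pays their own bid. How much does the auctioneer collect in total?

Sorting bids: 42,000 (Tess) > 38,000 (Zane) > 26,000 (Noor) > 14,000 (Priya) > 9,000 (Kira)
Every bidder forfeits their bid regardless of winning.
Revenue = 26,000 + 9,000 + 38,000 + 14,000 + 42,000 = $129,000.

Total revenue: $129,000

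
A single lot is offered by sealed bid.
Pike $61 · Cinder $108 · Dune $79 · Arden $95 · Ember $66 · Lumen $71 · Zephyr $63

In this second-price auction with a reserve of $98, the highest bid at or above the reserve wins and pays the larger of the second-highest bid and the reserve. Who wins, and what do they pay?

Rule: the highest bid at or above the reserve wins and pays the larger of the second-highest bid and the reserve.
Bids in order: 108 (Cinder) > 95 (Arden) > 79 (Dune) > 71 (Lumen) > 66 (Ember) > 63 (Zephyr) > …
Highest eligible bid: Cinder at $108.
Second-highest bid $95 is below the reserve $98, so the reserve binds → payment $98.

Cinder pays $98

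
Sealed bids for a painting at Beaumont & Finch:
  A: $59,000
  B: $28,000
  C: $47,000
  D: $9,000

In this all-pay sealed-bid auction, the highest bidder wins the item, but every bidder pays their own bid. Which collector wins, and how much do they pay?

A pays $59,000

Bids ranked: 59,000 (A) > 47,000 (C) > 28,000 (B) > 9,000 (D)
A is highest and takes the item; every bidder forfeits their bid.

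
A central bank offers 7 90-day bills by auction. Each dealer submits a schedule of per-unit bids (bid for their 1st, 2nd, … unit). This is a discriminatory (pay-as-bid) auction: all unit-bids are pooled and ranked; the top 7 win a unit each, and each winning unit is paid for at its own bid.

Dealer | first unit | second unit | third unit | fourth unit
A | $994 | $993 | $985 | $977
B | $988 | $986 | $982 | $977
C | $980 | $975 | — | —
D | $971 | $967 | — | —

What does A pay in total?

A pays $2,972

All unit-bids, highest first — top 7: 994 (A-1), 993 (A-2), 988 (B-1), 986 (B-2), 985 (A-3), 982 (B-3), 980 (C-1)
Next rejected bid: $977 (not a price — pay-as-bid).
A's winning unit-bids: 994 + 993 + 985 = $2,972.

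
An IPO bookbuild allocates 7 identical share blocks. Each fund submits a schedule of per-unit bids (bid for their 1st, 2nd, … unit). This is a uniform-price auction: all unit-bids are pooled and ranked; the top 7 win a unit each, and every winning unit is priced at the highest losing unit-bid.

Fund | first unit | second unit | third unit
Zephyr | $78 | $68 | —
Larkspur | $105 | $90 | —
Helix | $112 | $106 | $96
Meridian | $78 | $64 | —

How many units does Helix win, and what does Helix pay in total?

Pooled unit-bids ranked (top 7): 112 (Helix-1), 106 (Helix-2), 105 (Larkspur-1), 96 (Helix-3), 90 (Larkspur-2), 78 (Zephyr-1), 78 (Meridian-1)
Highest rejected unit-bid = $68.
Helix wins 3 unit(s) at $68 each.

Helix: 3 units, pays $204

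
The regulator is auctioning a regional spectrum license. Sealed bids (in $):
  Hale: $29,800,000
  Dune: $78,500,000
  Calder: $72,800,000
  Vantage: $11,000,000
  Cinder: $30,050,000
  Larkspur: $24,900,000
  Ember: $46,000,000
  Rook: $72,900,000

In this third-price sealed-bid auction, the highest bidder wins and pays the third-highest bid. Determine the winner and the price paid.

Dune pays $72,800,000

Sorting bids: 78,500,000 (Dune) > 72,900,000 (Rook) > 72,800,000 (Calder) > 46,000,000 (Ember) > 30,050,000 (Cinder) > 29,800,000 (Hale) > …
Dune wins; payment is bid #3 in the ranking = $72,800,000.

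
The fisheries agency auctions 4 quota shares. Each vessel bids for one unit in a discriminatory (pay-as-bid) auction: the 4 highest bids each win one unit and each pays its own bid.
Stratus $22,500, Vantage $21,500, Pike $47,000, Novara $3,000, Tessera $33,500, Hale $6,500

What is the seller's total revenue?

Total revenue: $124,500

Sorting: 47,000 (Pike), 33,500 (Tessera), 22,500 (Stratus), 21,500 (Vantage), 6,500 (Hale), 3,000 (Novara)
Winners (4 units): Pike, Tessera, Stratus, Vantage.
Total revenue = 47,000 + 33,500 + 22,500 + 21,500 = $124,500.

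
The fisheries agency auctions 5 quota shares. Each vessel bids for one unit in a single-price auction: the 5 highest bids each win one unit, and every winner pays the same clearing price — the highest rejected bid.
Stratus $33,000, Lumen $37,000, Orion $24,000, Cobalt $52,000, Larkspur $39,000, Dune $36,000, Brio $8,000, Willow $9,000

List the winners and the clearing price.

Sorting: 52,000 (Cobalt), 39,000 (Larkspur), 37,000 (Lumen), 36,000 (Dune), 33,000 (Stratus), 24,000 (Orion), 9,000 (Willow), …
Winners (5 units): Cobalt, Larkspur, Lumen, Dune, Stratus.
First losing bid is Orion's $24,000, which sets the uniform price.

Cobalt, Larkspur, Lumen, Dune, Stratus; each pays $24,000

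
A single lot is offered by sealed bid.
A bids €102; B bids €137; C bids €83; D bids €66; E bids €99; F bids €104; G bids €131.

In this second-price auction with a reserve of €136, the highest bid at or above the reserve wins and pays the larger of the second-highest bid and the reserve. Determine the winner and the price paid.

Bids in order: 137 (B) > 131 (G) > 104 (F) > 102 (A) > 99 (E) > 83 (C) > …
B has the top bid at or above the reserve (€137).
max(second-highest €131, reserve €136) = €136.

B pays €136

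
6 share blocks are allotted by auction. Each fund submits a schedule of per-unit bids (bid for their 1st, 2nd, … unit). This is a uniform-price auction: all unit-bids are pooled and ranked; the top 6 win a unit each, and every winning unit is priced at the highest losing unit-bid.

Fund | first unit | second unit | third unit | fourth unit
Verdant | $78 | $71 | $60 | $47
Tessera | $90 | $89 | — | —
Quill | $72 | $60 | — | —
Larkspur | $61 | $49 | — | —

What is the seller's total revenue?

Merging the schedules and taking the best 6: 90 (Tessera-1), 89 (Tessera-2), 78 (Verdant-1), 72 (Quill-1), 71 (Verdant-2), 61 (Larkspur-1)
Highest rejected unit-bid = $60.
Allocation: Larkspur 1, Quill 1, Tessera 2, Verdant 2. Every unit priced at $60.
Revenue = 6 × 60 = $360.

Total revenue: $360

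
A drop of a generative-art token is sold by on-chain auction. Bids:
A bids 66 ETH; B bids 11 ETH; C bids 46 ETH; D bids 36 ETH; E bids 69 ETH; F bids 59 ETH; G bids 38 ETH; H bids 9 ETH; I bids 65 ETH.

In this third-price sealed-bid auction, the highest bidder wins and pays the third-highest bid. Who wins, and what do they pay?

E pays 65 ETH

Bids in order: 69 (E) > 66 (A) > 65 (I) > 59 (F) > 46 (C) > 38 (G) > …
E is highest; pays the third-highest bid, 65 ETH.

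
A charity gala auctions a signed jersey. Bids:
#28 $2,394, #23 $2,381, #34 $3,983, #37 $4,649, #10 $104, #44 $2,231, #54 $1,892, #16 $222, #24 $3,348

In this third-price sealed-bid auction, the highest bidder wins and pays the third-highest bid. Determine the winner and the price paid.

#37 pays $3,348

Bids in order: 4,649 (#37) > 3,983 (#34) > 3,348 (#24) > 2,394 (#28) > 2,381 (#23) > 2,231 (#44) > …
#37 is highest; pays the third-highest bid, $3,348.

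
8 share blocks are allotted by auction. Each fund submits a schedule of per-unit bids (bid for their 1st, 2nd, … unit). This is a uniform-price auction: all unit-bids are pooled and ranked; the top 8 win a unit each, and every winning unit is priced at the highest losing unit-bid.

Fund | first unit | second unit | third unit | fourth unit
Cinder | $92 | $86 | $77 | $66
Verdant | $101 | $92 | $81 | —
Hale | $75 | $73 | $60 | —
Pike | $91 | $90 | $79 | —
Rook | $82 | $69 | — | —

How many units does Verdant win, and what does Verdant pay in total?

Pooled unit-bids ranked (top 8): 101 (Verdant-1), 92 (Cinder-1), 92 (Verdant-2), 91 (Pike-1), 90 (Pike-2), 86 (Cinder-2), 82 (Rook-1), 81 (Verdant-3)
The (k+1)-th unit-bid is $79.
Verdant wins 3 unit(s) at $79 each.

Verdant: 3 units, pays $237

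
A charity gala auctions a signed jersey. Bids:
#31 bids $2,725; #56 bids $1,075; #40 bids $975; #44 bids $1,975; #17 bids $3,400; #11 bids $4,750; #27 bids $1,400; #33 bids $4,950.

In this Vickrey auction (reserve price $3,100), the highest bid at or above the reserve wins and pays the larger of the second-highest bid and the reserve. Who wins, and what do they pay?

Rule: the highest bid at or above the reserve wins and pays the larger of the second-highest bid and the reserve.
Sorting bids: 4,950 (#33) > 4,750 (#11) > 3,400 (#17) > 2,725 (#31) > 1,975 (#44) > 1,400 (#27) > …
Highest eligible bid: #33 at $4,950.
Second-highest bid $4,750 exceeds the reserve $3,100 → payment $4,750.

#33 pays $4,750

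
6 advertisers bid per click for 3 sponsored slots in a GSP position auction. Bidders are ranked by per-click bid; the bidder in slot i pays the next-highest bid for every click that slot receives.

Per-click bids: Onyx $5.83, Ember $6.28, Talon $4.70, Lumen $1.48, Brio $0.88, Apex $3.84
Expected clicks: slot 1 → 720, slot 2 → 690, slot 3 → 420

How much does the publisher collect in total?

Per-click bids in order: $6.28 (Ember) > $5.83 (Onyx) > $4.70 (Talon) > $3.84 (Apex) > …
Slot 1: Ember pays $5.83 × 720 = $4197.60
Slot 2: Onyx pays $4.70 × 690 = $3243.00
Slot 3: Talon pays $3.84 × 420 = $1612.80
Total = $9053.40

Total revenue: $9053.40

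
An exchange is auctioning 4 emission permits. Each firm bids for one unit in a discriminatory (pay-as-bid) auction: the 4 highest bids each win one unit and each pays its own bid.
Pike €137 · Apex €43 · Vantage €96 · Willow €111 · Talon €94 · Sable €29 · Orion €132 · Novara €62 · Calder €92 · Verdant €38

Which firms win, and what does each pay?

Pike €137, Orion €132, Willow €111, Vantage €96

Sorting: 137 (Pike), 132 (Orion), 111 (Willow), 96 (Vantage), 94 (Talon), 92 (Calder), …
Winners (4 units): Pike, Orion, Willow, Vantage.
Each winner pays its own bid: Pike €137, Orion €132, Willow €111, Vantage €96.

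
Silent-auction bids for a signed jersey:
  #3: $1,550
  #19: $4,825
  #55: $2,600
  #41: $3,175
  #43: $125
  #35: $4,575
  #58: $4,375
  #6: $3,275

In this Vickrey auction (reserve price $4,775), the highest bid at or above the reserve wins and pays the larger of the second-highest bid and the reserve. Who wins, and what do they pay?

Bids in order: 4,825 (#19) > 4,575 (#35) > 4,375 (#58) > 3,275 (#6) > 3,175 (#41) > 2,600 (#55) > …
#19 has the top bid at or above the reserve ($4,825).
Second-highest bid $4,575 is below the reserve $4,775, so the reserve binds → payment $4,775.

#19 pays $4,775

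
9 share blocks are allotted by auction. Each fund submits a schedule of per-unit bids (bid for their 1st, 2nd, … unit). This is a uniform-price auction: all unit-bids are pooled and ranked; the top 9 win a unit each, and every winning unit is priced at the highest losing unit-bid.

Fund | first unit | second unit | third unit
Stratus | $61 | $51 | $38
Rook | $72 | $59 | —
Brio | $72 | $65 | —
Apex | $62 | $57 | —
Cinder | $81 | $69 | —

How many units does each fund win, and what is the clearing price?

Apex 2, Brio 2, Cinder 2, Rook 2, Stratus 1; clearing price $51

All unit-bids, highest first — top 9: 81 (Cinder-1), 72 (Rook-1), 72 (Brio-1), 69 (Cinder-2), 65 (Brio-2), 62 (Apex-1), 61 (Stratus-1), 59 (Rook-2), 57 (Apex-2)
The (k+1)-th unit-bid is $51.
Allocation: Apex 2, Brio 2, Cinder 2, Rook 2, Stratus 1.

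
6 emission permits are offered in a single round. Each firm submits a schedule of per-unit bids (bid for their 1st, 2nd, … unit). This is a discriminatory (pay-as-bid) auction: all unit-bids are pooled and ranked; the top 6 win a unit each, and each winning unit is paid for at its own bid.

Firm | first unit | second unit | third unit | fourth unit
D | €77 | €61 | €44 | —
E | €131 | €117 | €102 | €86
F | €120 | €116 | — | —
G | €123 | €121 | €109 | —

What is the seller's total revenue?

Merging the schedules and taking the best 6: 131 (E-1), 123 (G-1), 121 (G-2), 120 (F-1), 117 (E-2), 116 (F-2)
Next rejected bid: €109 (not a price — pay-as-bid).
Each winning unit pays its own bid.
Revenue = 131 + 123 + 121 + 120 + 117 + 116 = €728.

Total revenue: €728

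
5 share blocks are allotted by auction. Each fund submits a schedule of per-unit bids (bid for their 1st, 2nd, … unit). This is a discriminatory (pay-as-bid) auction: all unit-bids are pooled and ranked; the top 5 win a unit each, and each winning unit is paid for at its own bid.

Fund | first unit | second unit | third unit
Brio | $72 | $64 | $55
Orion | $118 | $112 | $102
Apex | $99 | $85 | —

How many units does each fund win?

Apex 2, Orion 3

All unit-bids, highest first — top 5: 118 (Orion-1), 112 (Orion-2), 102 (Orion-3), 99 (Apex-1), 85 (Apex-2)
Next rejected bid: $72 (not a price — pay-as-bid).
Allocation: Apex 2, Orion 3.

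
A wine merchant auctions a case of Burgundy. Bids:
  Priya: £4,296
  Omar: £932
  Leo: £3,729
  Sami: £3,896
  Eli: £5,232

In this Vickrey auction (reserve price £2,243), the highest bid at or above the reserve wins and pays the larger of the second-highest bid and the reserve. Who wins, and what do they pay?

Eli pays £4,296

Bids ranked: 5,232 (Eli) > 4,296 (Priya) > 3,896 (Sami) > 3,729 (Leo) > 932 (Omar)
Eli has the top bid at or above the reserve (£5,232).
Second-highest bid £4,296 exceeds the reserve £2,243 → payment £4,296.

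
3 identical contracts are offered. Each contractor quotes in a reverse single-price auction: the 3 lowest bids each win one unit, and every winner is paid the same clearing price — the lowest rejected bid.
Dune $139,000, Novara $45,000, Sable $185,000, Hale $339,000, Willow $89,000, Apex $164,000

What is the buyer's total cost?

Total cost: $492,000

Bids ranked low→high: 45,000 (Novara), 89,000 (Willow), 139,000 (Dune), 164,000 (Apex), 185,000 (Sable), …
Lowest 3: Novara, Willow, Dune.
First losing bid is Apex's $164,000, which sets the uniform price.
Total cost = 3 × $164,000 = $492,000.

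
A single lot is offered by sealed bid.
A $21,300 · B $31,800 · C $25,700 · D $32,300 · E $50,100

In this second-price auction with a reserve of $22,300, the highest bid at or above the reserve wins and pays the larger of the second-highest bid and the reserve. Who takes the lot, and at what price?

Rule: the highest bid at or above the reserve wins and pays the larger of the second-highest bid and the reserve.
Bids in order: 50,100 (E) > 32,300 (D) > 31,800 (B) > 25,700 (C) > 21,300 (A)
Highest eligible bid: E at $50,100.
max(second-highest $32,300, reserve $22,300) = $32,300; the reserve does not bind.

E pays $32,300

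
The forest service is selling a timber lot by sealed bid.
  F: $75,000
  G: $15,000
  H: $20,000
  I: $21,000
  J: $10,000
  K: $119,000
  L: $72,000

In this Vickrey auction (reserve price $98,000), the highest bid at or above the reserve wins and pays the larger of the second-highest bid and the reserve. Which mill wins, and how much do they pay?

Vickrey auction (reserve price $98,000): the highest bid at or above the reserve wins and pays the larger of the second-highest bid and the reserve.
Sorting bids: 119,000 (K) > 75,000 (F) > 72,000 (L) > 21,000 (I) > 20,000 (H) > 15,000 (G) > …
Highest eligible bid: K at $119,000.
Second-highest bid $75,000 is below the reserve $98,000, so the reserve binds → payment $98,000.

K pays $98,000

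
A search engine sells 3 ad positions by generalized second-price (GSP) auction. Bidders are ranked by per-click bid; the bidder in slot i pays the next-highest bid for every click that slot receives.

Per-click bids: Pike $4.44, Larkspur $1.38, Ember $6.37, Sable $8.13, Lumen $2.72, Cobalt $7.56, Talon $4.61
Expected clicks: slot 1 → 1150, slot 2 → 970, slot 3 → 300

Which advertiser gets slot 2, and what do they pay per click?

Cobalt; $6.37 per click

Sorting advertisers: $8.13 (Sable) > $7.56 (Cobalt) > $6.37 (Ember) > $4.61 (Talon) > …
Slot 2 goes to the second-ranked bidder, Cobalt, who pays the next bid down: $6.37/click.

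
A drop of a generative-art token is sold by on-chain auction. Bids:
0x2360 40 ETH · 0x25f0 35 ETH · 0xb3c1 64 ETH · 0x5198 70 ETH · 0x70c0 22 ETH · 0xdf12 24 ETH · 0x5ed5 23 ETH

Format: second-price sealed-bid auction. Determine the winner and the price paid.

Bids ranked: 70 (0x5198) > 64 (0xb3c1) > 40 (0x2360) > 35 (0x25f0) > 24 (0xdf12) > 23 (0x5ed5) > …
Second-price: 0x5198 pays 0xb3c1's bid of 64 ETH.

0x5198 pays 64 ETH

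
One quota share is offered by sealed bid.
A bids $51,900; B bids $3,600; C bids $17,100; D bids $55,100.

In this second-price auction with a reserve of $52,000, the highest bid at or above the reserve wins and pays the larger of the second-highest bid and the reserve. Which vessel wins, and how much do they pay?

Sorting bids: 55,100 (D) > 51,900 (A) > 17,100 (C) > 3,600 (B)
Highest eligible bid: D at $55,100.
max(second-highest $51,900, reserve $52,000) = $52,000.

D pays $52,000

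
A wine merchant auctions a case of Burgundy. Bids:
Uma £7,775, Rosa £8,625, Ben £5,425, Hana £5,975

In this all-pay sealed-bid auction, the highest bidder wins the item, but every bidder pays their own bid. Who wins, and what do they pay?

Rule: the highest bidder wins the item, but every bidder pays their own bid.
Sorting bids: 8,625 (Rosa) > 7,775 (Uma) > 5,975 (Hana) > 5,425 (Ben)
Rosa wins with the top bid; all bids are sunk regardless.

Rosa pays £8,625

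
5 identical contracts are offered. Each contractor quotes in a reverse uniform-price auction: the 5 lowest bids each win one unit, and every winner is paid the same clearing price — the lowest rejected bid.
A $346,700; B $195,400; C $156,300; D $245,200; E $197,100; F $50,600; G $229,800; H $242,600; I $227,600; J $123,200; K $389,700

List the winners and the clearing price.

Sorting: 50,600 (F), 123,200 (J), 156,300 (C), 195,400 (B), 197,100 (E), 227,600 (I), 229,800 (G), …
Lowest 5: F, J, C, B, E.
Lowest unsuccessful bid: $227,600 → clearing price.

F, J, C, B, E; each is paid $227,600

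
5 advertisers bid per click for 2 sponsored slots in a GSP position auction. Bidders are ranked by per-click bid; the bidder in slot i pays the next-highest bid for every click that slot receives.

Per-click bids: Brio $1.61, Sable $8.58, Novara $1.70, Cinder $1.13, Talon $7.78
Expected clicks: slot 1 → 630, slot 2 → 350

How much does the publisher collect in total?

Total revenue: $5496.40

Per-click bids in order: $8.58 (Sable) > $7.78 (Talon) > $1.70 (Novara) > …
Slot 1: Sable pays $7.78 × 630 = $4901.40
Slot 2: Talon pays $1.70 × 350 = $595.00
Total = $5496.40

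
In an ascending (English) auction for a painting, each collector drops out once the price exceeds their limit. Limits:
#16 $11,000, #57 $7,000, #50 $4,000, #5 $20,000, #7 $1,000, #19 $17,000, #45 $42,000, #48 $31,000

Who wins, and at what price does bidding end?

Limits ranked: 42,000 (#45) > 31,000 (#48) > 20,000 (#5) > 17,000 (#19) > 11,000 (#16) > 7,000 (#57) > …
Bidding ends when #48 exits at $31,000; #45 takes it.

#45 wins at $31,000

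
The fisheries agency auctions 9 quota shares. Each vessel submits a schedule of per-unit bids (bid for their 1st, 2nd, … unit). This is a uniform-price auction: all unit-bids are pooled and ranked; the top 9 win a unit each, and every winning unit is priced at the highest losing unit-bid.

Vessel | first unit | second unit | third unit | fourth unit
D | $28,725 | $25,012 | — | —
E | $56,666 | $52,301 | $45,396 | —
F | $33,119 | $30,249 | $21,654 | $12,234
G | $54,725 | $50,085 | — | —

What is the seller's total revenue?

Total revenue: $194,886

Pooled unit-bids ranked (top 9): 56,666 (E-1), 54,725 (G-1), 52,301 (E-2), 50,085 (G-2), 45,396 (E-3), 33,119 (F-1), 30,249 (F-2), 28,725 (D-1), 25,012 (D-2)
The (k+1)-th unit-bid is $21,654.
Allocation: D 2, E 3, F 2, G 2. Every unit priced at $21,654.
Revenue = 9 × 21,654 = $194,886.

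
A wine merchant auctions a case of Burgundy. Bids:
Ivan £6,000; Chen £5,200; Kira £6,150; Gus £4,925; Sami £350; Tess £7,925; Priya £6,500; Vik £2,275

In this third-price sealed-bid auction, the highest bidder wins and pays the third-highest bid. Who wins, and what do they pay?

Rule: the highest bidder wins and pays the third-highest bid.
Sorting bids: 7,925 (Tess) > 6,500 (Priya) > 6,150 (Kira) > 6,000 (Ivan) > 5,200 (Chen) > 4,925 (Gus) > …
Tess wins; payment is bid #3 in the ranking = £6,150.

Tess pays £6,150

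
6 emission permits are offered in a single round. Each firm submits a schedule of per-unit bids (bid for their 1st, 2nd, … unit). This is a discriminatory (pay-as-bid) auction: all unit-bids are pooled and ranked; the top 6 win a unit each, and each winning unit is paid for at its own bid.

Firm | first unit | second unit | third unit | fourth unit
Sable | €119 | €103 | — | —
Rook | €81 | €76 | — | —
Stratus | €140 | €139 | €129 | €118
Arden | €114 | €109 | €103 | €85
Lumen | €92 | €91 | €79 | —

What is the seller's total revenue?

All unit-bids, highest first — top 6: 140 (Stratus-1), 139 (Stratus-2), 129 (Stratus-3), 119 (Sable-1), 118 (Stratus-4), 114 (Arden-1)
Next rejected bid: €109 (not a price — pay-as-bid).
Each winning unit pays its own bid.
Revenue = 140 + 139 + 129 + 119 + 118 + 114 = €759.

Total revenue: €759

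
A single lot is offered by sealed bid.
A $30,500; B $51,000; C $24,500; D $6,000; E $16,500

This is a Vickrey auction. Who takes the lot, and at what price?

Vickrey auction: the highest bidder wins and pays the second-highest bid.
Sorting bids: 51,000 (B) > 30,500 (A) > 24,500 (C) > 16,500 (E) > 6,000 (D)
Second-price: B pays A's bid of $30,500.

B pays $30,500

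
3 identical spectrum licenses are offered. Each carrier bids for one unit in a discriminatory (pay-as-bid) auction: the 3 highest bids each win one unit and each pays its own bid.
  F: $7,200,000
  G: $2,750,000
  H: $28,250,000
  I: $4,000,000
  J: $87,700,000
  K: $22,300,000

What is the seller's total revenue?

Ordering the bids: 87,700,000 (J), 28,250,000 (H), 22,300,000 (K), 7,200,000 (F), 4,000,000 (I), …
The 3 highest are J, H, K.
Total revenue = 87,700,000 + 28,250,000 + 22,300,000 = $138,250,000.

Total revenue: $138,250,000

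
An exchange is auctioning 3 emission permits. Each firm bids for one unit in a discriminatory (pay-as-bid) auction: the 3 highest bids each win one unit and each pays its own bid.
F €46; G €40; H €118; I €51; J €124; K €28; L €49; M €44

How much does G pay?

Bids ranked high→low: 124 (J), 118 (H), 51 (I), 49 (L), 46 (F), …
Winners (3 units): J, H, I.
G does not win → €0.

G pays €0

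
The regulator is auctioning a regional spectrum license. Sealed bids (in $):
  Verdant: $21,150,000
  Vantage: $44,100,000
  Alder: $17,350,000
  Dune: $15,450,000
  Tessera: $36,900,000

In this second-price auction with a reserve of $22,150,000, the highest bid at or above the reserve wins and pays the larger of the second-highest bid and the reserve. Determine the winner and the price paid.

Vantage pays $36,900,000

Sorting bids: 44,100,000 (Vantage) > 36,900,000 (Tessera) > 21,150,000 (Verdant) > 17,350,000 (Alder) > 15,450,000 (Dune)
Highest eligible bid: Vantage at $44,100,000.
max(second-highest $36,900,000, reserve $22,150,000) = $36,900,000; the reserve does not bind.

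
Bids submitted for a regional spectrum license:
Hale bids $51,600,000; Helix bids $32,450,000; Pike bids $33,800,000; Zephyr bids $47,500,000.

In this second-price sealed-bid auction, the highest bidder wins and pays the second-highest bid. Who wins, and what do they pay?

Hale pays $47,500,000

Sorting bids: 51,600,000 (Hale) > 47,500,000 (Zephyr) > 33,800,000 (Pike) > 32,450,000 (Helix)
Hale is highest; pays the second-highest bid, $47,500,000.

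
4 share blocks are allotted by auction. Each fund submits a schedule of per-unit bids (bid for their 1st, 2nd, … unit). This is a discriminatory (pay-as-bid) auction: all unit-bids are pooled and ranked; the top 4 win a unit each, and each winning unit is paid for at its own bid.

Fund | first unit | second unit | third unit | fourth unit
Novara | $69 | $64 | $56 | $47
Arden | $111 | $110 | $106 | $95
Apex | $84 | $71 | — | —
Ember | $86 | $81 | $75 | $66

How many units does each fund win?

Merging the schedules and taking the best 4: 111 (Arden-1), 110 (Arden-2), 106 (Arden-3), 95 (Arden-4)
Next rejected bid: $86 (not a price — pay-as-bid).
Allocation: Arden 4.

Arden 4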